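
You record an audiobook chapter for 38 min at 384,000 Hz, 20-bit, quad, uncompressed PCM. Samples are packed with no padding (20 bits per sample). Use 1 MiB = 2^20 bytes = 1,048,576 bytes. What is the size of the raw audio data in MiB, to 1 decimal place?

8349.6 MiB

Duration = 38 min = 2,280 s.
Bits = 384,000 × 2,280 × 20 × 4 = 70,041,600,000 bits = 8,755,200,000 bytes.
8,755,200,000 / 1,048,576 = 8349.6 MiB.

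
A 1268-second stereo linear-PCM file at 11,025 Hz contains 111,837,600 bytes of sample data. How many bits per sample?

Bytes per sample = 111,837,600 / (11,025 × 1,268 × 2) = 111,837,600 / 27,959,400 = 4.
Bit depth = 4 × 8 = 32 bits.

32 bits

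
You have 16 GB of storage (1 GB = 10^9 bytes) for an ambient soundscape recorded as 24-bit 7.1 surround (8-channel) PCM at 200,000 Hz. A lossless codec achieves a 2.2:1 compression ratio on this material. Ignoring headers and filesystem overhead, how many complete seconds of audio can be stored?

7,333 seconds

Uncompressed byte rate = 200,000 × 3 × 8 = 4,800,000 bytes/s.
After 2.2:1 compression, effective rate ≈ 2181818.18 bytes/s.
Capacity = 16 × 1,000,000,000 = 16,000,000,000 bytes.
16,000,000,000 / effective rate ≈ 7333.33 s → 7,333 seconds.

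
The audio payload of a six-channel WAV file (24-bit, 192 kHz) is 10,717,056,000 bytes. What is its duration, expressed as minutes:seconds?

51:41

Byte rate = 192,000 × 3 × 6 = 3,456,000 bytes/s.
Duration = 10,717,056,000 / 3,456,000 = 3,101 s.
3,101 s = 51:41.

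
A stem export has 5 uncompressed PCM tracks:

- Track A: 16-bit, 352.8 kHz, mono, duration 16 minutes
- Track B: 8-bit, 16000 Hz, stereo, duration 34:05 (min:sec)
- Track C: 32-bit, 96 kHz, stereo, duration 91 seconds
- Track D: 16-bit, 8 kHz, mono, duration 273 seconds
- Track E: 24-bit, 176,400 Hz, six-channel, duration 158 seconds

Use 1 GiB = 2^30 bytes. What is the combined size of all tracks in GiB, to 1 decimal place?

Track A: 16 minutes = 960 s; 352,800 × 960 × 2 × 1 = 677,376,000 bytes.
Track B: 34:05 (min:sec) = 2,045 s; 16,000 × 2,045 × 1 × 2 = 65,440,000 bytes.
Track C: 96,000 × 91 × 4 × 2 = 69,888,000 bytes.
Track D: 8,000 × 273 × 2 × 1 = 4,368,000 bytes.
Track E: 176,400 × 158 × 3 × 6 = 501,681,600 bytes.
Total = 1,318,753,600 bytes = 1.2 GiB.

1.2 GiB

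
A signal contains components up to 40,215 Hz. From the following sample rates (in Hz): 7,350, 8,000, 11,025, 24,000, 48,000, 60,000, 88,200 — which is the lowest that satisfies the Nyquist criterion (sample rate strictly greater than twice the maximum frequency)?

88,200 Hz

Need sample rate > 2 × 40,215 = 80,430 Hz.
Lowest listed rate above 80,430 Hz is 88,200 Hz.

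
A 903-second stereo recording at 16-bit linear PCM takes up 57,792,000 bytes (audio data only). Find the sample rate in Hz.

Bytes = sample_rate × seconds × bytes_per_sample × channels.
sample_rate = 57,792,000 / (903 × 2 × 2) = 57,792,000 / 3,612 = 16,000 Hz.

16,000 Hz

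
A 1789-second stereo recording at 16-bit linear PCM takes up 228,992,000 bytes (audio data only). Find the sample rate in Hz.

32,000 Hz

Bytes = sample_rate × seconds × bytes_per_sample × channels.
sample_rate = 228,992,000 / (1,789 × 2 × 2) = 228,992,000 / 7,156 = 32,000 Hz.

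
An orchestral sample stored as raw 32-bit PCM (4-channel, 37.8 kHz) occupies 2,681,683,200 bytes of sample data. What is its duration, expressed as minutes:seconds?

Byte rate = 37,800 × 4 × 4 = 604,800 bytes/s.
Duration = 2,681,683,200 / 604,800 = 4,434 s.
4,434 s = 73:54.

73:54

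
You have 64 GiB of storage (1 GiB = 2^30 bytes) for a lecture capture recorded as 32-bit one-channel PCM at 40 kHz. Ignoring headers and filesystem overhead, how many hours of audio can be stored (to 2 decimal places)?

119.30 hours

Uncompressed byte rate = 40,000 × 4 × 1 = 160,000 bytes/s.
Capacity = 64 × 1,073,741,824 = 68,719,476,736 bytes.
68,719,476,736 / 160,000 ≈ 429496.73 s → 119.30 hours.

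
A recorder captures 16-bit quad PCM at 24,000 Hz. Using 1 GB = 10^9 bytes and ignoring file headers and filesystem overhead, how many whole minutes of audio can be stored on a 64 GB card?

Uncompressed byte rate = 24,000 × 2 × 4 = 192,000 bytes/s.
Capacity = 64 × 1,000,000,000 = 64,000,000,000 bytes.
64,000,000,000 / 192,000 ≈ 333333.33 s → 5,555 minutes.

5,555 minutes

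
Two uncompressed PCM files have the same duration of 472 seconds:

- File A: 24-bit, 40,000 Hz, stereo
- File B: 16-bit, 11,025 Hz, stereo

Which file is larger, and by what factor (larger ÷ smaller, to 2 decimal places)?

File A: 40,000 × 3 × 2 = 240,000 bytes/s.
File B: 11,025 × 2 × 2 = 44,100 bytes/s.
File A is larger; ratio = 113,280,000 / 20,815,200 = 5.44.

File A, by a factor of 5.44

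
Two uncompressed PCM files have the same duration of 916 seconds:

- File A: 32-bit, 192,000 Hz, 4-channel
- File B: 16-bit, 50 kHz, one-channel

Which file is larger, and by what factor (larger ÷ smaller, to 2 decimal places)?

File A: 192,000 × 4 × 4 = 3,072,000 bytes/s.
File B: 50,000 × 2 × 1 = 100,000 bytes/s.
File A is larger; ratio = 2,813,952,000 / 91,600,000 = 30.72.

File A, by a factor of 30.72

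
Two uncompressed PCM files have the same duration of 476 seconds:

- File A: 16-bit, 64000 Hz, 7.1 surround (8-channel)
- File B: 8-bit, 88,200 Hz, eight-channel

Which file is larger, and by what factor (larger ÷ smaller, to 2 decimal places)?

File A, by a factor of 1.45

File A: 64,000 × 2 × 8 = 1,024,000 bytes/s.
File B: 88,200 × 1 × 8 = 705,600 bytes/s.
File A is larger; ratio = 487,424,000 / 335,865,600 = 1.45.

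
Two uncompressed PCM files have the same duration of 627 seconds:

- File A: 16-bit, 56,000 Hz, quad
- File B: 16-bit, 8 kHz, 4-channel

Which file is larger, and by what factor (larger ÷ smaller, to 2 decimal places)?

File A: 56,000 × 2 × 4 = 448,000 bytes/s.
File B: 8,000 × 2 × 4 = 64,000 bytes/s.
File A is larger; ratio = 280,896,000 / 40,128,000 = 7.00.

File A, by a factor of 7.00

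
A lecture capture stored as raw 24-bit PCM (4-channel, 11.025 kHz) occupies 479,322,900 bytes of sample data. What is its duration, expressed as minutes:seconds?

Byte rate = 11,025 × 3 × 4 = 132,300 bytes/s.
Duration = 479,322,900 / 132,300 = 3,623 s.
3,623 s = 60:23.

60:23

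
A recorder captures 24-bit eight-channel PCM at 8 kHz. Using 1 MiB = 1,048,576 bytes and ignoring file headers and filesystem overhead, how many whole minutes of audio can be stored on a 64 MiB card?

5 minutes

Uncompressed byte rate = 8,000 × 3 × 8 = 192,000 bytes/s.
Capacity = 64 × 1,048,576 = 67,108,864 bytes.
67,108,864 / 192,000 ≈ 349.53 s → 5 minutes.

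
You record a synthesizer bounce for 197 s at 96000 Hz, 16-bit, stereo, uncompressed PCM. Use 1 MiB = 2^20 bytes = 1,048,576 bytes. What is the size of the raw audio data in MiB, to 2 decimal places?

72.14 MiB

Bytes = 96,000 samples/s × 197 s × 2 bytes/sample × 2 ch = 75,648,000 bytes.
75,648,000 / 1,048,576 = 72.14 MiB.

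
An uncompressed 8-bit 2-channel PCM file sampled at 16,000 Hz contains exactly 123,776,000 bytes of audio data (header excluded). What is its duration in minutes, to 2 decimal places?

64.47 minutes

Byte rate = 16,000 × 1 × 2 = 32,000 bytes/s.
Duration = 123,776,000 / 32,000 = 3,868 s.
3,868 s / 60 = 64.47 minutes.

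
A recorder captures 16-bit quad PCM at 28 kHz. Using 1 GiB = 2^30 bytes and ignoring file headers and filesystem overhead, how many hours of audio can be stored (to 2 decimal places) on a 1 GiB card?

1.33 hours

Uncompressed byte rate = 28,000 × 2 × 4 = 224,000 bytes/s.
Capacity = 1 × 1,073,741,824 = 1,073,741,824 bytes.
1,073,741,824 / 224,000 ≈ 4793.49 s → 1.33 hours.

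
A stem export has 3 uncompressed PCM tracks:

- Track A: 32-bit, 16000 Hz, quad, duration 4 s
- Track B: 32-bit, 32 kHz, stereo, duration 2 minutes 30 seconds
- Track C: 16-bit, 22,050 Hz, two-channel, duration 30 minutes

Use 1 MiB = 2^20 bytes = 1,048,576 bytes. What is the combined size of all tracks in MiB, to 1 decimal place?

Track A: 16,000 × 4 × 4 × 4 = 1,024,000 bytes.
Track B: 2 minutes 30 seconds = 150 s; 32,000 × 150 × 4 × 2 = 38,400,000 bytes.
Track C: 30 minutes = 1,800 s; 22,050 × 1,800 × 2 × 2 = 158,760,000 bytes.
Total = 198,184,000 bytes = 189.0 MiB.

189.0 MiB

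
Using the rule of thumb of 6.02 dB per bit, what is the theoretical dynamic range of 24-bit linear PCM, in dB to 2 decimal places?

144.48 dB

24 × 6.02 = 144.48 dB.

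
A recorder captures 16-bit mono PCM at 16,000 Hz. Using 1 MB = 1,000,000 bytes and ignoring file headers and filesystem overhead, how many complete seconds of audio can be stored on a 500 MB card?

15,625 seconds

Uncompressed byte rate = 16,000 × 2 × 1 = 32,000 bytes/s.
Capacity = 500 × 1,000,000 = 500,000,000 bytes.
500,000,000 / 32,000 ≈ 15625 s → 15,625 seconds.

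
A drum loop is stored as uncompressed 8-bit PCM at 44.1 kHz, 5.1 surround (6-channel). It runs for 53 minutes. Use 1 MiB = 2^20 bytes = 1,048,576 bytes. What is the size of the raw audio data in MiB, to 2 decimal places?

802.45 MiB

Duration = 53 minutes = 3,180 s.
Bytes = 44,100 samples/s × 3,180 s × 1 bytes/sample × 6 ch = 841,428,000 bytes.
841,428,000 / 1,048,576 = 802.45 MiB.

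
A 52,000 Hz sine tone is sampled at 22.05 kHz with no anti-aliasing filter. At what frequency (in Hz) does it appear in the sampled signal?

7,900 Hz

Nyquist = 22,050/2 = 11,025 Hz; 52,000 Hz exceeds it.
Alias = |52,000 − 2×22,050| = |52,000 − 44,100| = 7,900 Hz.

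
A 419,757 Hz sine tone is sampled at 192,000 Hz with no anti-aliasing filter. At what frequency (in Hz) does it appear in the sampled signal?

35,757 Hz

Nyquist = 192,000/2 = 96,000 Hz; 419,757 Hz exceeds it.
Alias = |419,757 − 2×192,000| = |419,757 − 384,000| = 35,757 Hz.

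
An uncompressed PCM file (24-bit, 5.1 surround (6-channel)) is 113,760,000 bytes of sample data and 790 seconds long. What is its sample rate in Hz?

8,000 Hz

Bytes = sample_rate × seconds × bytes_per_sample × channels.
sample_rate = 113,760,000 / (790 × 3 × 6) = 113,760,000 / 14,220 = 8,000 Hz.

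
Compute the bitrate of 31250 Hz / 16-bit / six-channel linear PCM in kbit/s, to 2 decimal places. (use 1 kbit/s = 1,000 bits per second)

Bit rate = 31,250 × 16 × 6 = 3,000,000 bits/s.
= 3000.00 kbit/s.

3000.00 kbit/s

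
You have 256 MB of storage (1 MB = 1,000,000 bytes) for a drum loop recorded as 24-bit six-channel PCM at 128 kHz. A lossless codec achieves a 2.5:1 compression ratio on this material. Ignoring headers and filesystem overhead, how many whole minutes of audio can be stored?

Uncompressed byte rate = 128,000 × 3 × 6 = 2,304,000 bytes/s.
After 2.5:1 compression, effective rate ≈ 921600 bytes/s.
Capacity = 256 × 1,000,000 = 256,000,000 bytes.
256,000,000 / effective rate ≈ 277.78 s → 4 minutes.

4 minutes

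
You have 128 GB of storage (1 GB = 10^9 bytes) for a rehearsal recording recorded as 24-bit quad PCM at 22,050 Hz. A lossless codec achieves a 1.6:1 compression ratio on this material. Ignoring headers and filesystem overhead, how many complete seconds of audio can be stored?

Uncompressed byte rate = 22,050 × 3 × 4 = 264,600 bytes/s.
After 1.6:1 compression, effective rate ≈ 165375 bytes/s.
Capacity = 128 × 1,000,000,000 = 128,000,000,000 bytes.
128,000,000,000 / effective rate ≈ 773998.49 s → 773,998 seconds.

773,998 seconds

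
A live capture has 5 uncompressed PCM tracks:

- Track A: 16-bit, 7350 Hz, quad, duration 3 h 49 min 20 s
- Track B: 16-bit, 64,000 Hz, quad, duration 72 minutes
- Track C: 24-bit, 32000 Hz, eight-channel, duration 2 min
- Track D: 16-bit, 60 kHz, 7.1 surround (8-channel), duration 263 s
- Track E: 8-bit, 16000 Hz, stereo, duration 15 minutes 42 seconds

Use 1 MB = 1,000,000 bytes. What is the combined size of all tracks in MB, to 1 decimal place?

3395.7 MB

Track A: 3 h 49 min 20 s = 13,760 s; 7,350 × 13,760 × 2 × 4 = 809,088,000 bytes.
Track B: 72 minutes = 4,320 s; 64,000 × 4,320 × 2 × 4 = 2,211,840,000 bytes.
Track C: 2 min = 120 s; 32,000 × 120 × 3 × 8 = 92,160,000 bytes.
Track D: 60,000 × 263 × 2 × 8 = 252,480,000 bytes.
Track E: 15 minutes 42 seconds = 942 s; 16,000 × 942 × 1 × 2 = 30,144,000 bytes.
Total = 3,395,712,000 bytes = 3395.7 MB.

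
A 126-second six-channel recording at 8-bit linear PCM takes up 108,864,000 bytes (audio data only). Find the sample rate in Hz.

144,000 Hz

Bytes = sample_rate × seconds × bytes_per_sample × channels.
sample_rate = 108,864,000 / (126 × 1 × 6) = 108,864,000 / 756 = 144,000 Hz.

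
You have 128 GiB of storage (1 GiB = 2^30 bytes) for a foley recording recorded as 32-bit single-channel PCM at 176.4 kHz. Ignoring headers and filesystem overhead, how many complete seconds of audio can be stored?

Uncompressed byte rate = 176,400 × 4 × 1 = 705,600 bytes/s.
Capacity = 128 × 1,073,741,824 = 137,438,953,472 bytes.
137,438,953,472 / 705,600 ≈ 194783.1 s → 194,783 seconds.

194,783 seconds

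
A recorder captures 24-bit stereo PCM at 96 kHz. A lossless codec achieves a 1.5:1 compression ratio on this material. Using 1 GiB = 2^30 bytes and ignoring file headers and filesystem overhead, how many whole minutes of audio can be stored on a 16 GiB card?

745 minutes

Uncompressed byte rate = 96,000 × 3 × 2 = 576,000 bytes/s.
After 1.5:1 compression, effective rate ≈ 384000 bytes/s.
Capacity = 16 × 1,073,741,824 = 17,179,869,184 bytes.
17,179,869,184 / effective rate ≈ 44739.24 s → 745 minutes.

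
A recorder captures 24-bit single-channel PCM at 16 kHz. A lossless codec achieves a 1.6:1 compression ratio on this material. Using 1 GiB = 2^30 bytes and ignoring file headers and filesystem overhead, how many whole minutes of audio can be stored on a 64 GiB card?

Uncompressed byte rate = 16,000 × 3 × 1 = 48,000 bytes/s.
After 1.6:1 compression, effective rate ≈ 30000 bytes/s.
Capacity = 64 × 1,073,741,824 = 68,719,476,736 bytes.
68,719,476,736 / effective rate ≈ 2290649.22 s → 38,177 minutes.

38,177 minutes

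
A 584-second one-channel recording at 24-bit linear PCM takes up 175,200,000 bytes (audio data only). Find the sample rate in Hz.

100,000 Hz

Bytes = sample_rate × seconds × bytes_per_sample × channels.
sample_rate = 175,200,000 / (584 × 3 × 1) = 175,200,000 / 1,752 = 100,000 Hz.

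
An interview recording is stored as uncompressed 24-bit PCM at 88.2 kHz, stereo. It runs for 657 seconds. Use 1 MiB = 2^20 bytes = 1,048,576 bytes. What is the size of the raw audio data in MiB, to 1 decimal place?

331.6 MiB

Bytes = 88,200 samples/s × 657 s × 3 bytes/sample × 2 ch = 347,684,400 bytes.
347,684,400 / 1,048,576 = 331.6 MiB.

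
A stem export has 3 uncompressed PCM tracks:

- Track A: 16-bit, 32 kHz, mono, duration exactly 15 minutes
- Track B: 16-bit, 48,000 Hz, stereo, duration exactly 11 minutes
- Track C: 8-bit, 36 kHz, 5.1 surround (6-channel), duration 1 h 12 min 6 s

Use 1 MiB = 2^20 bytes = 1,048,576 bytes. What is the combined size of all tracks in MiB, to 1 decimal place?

Track A: exactly 15 minutes = 900 s; 32,000 × 900 × 2 × 1 = 57,600,000 bytes.
Track B: exactly 11 minutes = 660 s; 48,000 × 660 × 2 × 2 = 126,720,000 bytes.
Track C: 1 h 12 min 6 s = 4,326 s; 36,000 × 4,326 × 1 × 6 = 934,416,000 bytes.
Total = 1,118,736,000 bytes = 1066.9 MiB.

1066.9 MiB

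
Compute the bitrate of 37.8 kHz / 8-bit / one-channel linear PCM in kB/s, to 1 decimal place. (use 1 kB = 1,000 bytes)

37.8 kB/s

Bit rate = 37,800 × 8 × 1 = 302,400 bits/s.
302,400 / 8 = 37,800 B/s = 37.8 kB/s.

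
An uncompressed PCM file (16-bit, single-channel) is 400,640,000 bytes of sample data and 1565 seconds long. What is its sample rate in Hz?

Bytes = sample_rate × seconds × bytes_per_sample × channels.
sample_rate = 400,640,000 / (1,565 × 2 × 1) = 400,640,000 / 3,130 = 128,000 Hz.

128,000 Hz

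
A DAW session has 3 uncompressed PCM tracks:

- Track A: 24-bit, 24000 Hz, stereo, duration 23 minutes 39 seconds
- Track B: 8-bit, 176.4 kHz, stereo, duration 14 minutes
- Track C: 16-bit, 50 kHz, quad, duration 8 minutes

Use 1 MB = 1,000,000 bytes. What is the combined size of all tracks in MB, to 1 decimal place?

Track A: 23 minutes 39 seconds = 1,419 s; 24,000 × 1,419 × 3 × 2 = 204,336,000 bytes.
Track B: 14 minutes = 840 s; 176,400 × 840 × 1 × 2 = 296,352,000 bytes.
Track C: 8 minutes = 480 s; 50,000 × 480 × 2 × 4 = 192,000,000 bytes.
Total = 692,688,000 bytes = 692.7 MB.

692.7 MB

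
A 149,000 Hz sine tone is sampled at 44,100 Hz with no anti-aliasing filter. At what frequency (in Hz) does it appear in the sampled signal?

16,700 Hz

Nyquist = 44,100/2 = 22,050 Hz; 149,000 Hz exceeds it.
Alias = |149,000 − 3×44,100| = |149,000 − 132,300| = 16,700 Hz.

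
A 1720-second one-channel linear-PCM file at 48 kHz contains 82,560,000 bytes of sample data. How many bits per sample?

Bytes per sample = 82,560,000 / (48,000 × 1,720 × 1) = 82,560,000 / 82,560,000 = 1.
Bit depth = 1 × 8 = 8 bits.

8 bits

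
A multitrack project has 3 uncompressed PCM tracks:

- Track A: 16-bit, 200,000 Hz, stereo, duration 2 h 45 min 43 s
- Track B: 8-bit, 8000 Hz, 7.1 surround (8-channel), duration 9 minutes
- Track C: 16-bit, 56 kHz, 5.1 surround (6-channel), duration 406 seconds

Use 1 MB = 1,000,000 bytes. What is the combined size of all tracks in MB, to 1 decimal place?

Track A: 2 h 45 min 43 s = 9,943 s; 200,000 × 9,943 × 2 × 2 = 7,954,400,000 bytes.
Track B: 9 minutes = 540 s; 8,000 × 540 × 1 × 8 = 34,560,000 bytes.
Track C: 56,000 × 406 × 2 × 6 = 272,832,000 bytes.
Total = 8,261,792,000 bytes = 8261.8 MB.

8261.8 MB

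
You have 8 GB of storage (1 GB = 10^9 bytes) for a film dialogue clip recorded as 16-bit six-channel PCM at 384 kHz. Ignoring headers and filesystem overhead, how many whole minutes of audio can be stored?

Uncompressed byte rate = 384,000 × 2 × 6 = 4,608,000 bytes/s.
Capacity = 8 × 1,000,000,000 = 8,000,000,000 bytes.
8,000,000,000 / 4,608,000 ≈ 1736.11 s → 28 minutes.

28 minutes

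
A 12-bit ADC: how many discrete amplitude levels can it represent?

4,096 levels

2^12 = 4,096.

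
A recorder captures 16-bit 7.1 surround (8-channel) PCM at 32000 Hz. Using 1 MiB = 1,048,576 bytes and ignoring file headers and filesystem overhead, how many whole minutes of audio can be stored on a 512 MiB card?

Uncompressed byte rate = 32,000 × 2 × 8 = 512,000 bytes/s.
Capacity = 512 × 1,048,576 = 536,870,912 bytes.
536,870,912 / 512,000 ≈ 1048.58 s → 17 minutes.

17 minutes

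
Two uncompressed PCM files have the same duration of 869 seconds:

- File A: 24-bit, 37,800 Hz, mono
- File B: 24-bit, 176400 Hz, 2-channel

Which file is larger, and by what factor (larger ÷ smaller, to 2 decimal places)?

File A: 37,800 × 3 × 1 = 113,400 bytes/s.
File B: 176,400 × 3 × 2 = 1,058,400 bytes/s.
File B is larger; ratio = 919,749,600 / 98,544,600 = 9.33.

File B, by a factor of 9.33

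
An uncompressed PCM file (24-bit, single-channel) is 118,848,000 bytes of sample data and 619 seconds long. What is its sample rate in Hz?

64,000 Hz

Bytes = sample_rate × seconds × bytes_per_sample × channels.
sample_rate = 118,848,000 / (619 × 3 × 1) = 118,848,000 / 1,857 = 64,000 Hz.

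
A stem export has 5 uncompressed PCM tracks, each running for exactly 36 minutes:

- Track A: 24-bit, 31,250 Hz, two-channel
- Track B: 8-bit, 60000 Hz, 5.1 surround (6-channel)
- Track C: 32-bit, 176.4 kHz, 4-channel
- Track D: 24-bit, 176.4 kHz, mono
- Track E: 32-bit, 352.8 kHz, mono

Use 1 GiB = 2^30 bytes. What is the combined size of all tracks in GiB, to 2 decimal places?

10.68 GiB

exactly 36 minutes = 2,160 s.
Track A: 31,250 × 2,160 × 3 × 2 = 405,000,000 bytes.
Track B: 60,000 × 2,160 × 1 × 6 = 777,600,000 bytes.
Track C: 176,400 × 2,160 × 4 × 4 = 6,096,384,000 bytes.
Track D: 176,400 × 2,160 × 3 × 1 = 1,143,072,000 bytes.
Track E: 352,800 × 2,160 × 4 × 1 = 3,048,192,000 bytes.
Total = 11,470,248,000 bytes = 10.68 GiB.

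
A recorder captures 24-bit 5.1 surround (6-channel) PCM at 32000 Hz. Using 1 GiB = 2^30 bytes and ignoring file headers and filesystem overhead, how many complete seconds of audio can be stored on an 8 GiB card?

Uncompressed byte rate = 32,000 × 3 × 6 = 576,000 bytes/s.
Capacity = 8 × 1,073,741,824 = 8,589,934,592 bytes.
8,589,934,592 / 576,000 ≈ 14913.08 s → 14,913 seconds.

14,913 seconds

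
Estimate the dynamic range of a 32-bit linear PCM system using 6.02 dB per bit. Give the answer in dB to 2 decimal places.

192.64 dB

32 × 6.02 = 192.64 dB.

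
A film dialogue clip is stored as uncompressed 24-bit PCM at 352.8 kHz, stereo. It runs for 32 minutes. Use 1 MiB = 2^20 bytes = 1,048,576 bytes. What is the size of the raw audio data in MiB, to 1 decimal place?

Duration = 32 minutes = 1,920 s.
Bytes = 352,800 samples/s × 1,920 s × 3 bytes/sample × 2 ch = 4,064,256,000 bytes.
4,064,256,000 / 1,048,576 = 3876.0 MiB.

3876.0 MiB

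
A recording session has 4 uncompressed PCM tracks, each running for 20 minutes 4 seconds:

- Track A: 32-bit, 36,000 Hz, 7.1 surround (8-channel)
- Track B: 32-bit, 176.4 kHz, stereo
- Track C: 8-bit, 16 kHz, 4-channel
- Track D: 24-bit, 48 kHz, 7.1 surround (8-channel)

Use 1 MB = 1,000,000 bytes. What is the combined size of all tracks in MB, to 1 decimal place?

4550.2 MB

20 minutes 4 seconds = 1,204 s.
Track A: 36,000 × 1,204 × 4 × 8 = 1,387,008,000 bytes.
Track B: 176,400 × 1,204 × 4 × 2 = 1,699,084,800 bytes.
Track C: 16,000 × 1,204 × 1 × 4 = 77,056,000 bytes.
Track D: 48,000 × 1,204 × 3 × 8 = 1,387,008,000 bytes.
Total = 4,550,156,800 bytes = 4550.2 MB.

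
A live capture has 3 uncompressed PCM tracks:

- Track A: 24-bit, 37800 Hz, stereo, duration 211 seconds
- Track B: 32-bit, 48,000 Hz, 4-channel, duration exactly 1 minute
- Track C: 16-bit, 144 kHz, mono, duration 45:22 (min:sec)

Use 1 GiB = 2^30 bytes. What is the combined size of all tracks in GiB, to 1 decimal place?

0.8 GiB

Track A: 37,800 × 211 × 3 × 2 = 47,854,800 bytes.
Track B: exactly 1 minute = 60 s; 48,000 × 60 × 4 × 4 = 46,080,000 bytes.
Track C: 45:22 (min:sec) = 2,722 s; 144,000 × 2,722 × 2 × 1 = 783,936,000 bytes.
Total = 877,870,800 bytes = 0.8 GiB.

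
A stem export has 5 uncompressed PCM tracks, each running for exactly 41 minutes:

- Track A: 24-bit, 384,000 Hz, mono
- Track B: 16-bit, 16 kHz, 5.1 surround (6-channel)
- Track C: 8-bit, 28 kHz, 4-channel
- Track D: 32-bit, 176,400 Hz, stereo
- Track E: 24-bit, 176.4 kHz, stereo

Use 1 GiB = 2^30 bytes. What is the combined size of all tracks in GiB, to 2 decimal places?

exactly 41 minutes = 2,460 s.
Track A: 384,000 × 2,460 × 3 × 1 = 2,833,920,000 bytes.
Track B: 16,000 × 2,460 × 2 × 6 = 472,320,000 bytes.
Track C: 28,000 × 2,460 × 1 × 4 = 275,520,000 bytes.
Track D: 176,400 × 2,460 × 4 × 2 = 3,471,552,000 bytes.
Track E: 176,400 × 2,460 × 3 × 2 = 2,603,664,000 bytes.
Total = 9,656,976,000 bytes = 8.99 GiB.

8.99 GiB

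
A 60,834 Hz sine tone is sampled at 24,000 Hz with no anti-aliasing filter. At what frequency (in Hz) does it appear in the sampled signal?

11,166 Hz

Nyquist = 24,000/2 = 12,000 Hz; 60,834 Hz exceeds it.
Alias = |60,834 − 3×24,000| = |60,834 − 72,000| = 11,166 Hz.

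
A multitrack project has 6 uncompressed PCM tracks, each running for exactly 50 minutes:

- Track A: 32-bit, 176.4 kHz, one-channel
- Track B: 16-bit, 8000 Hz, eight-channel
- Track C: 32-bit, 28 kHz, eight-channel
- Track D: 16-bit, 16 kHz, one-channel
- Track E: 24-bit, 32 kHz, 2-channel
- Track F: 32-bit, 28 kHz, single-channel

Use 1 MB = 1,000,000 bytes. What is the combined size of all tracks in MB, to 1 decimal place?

6196.8 MB

exactly 50 minutes = 3,000 s.
Track A: 176,400 × 3,000 × 4 × 1 = 2,116,800,000 bytes.
Track B: 8,000 × 3,000 × 2 × 8 = 384,000,000 bytes.
Track C: 28,000 × 3,000 × 4 × 8 = 2,688,000,000 bytes.
Track D: 16,000 × 3,000 × 2 × 1 = 96,000,000 bytes.
Track E: 32,000 × 3,000 × 3 × 2 = 576,000,000 bytes.
Track F: 28,000 × 3,000 × 4 × 1 = 336,000,000 bytes.
Total = 6,196,800,000 bytes = 6196.8 MB.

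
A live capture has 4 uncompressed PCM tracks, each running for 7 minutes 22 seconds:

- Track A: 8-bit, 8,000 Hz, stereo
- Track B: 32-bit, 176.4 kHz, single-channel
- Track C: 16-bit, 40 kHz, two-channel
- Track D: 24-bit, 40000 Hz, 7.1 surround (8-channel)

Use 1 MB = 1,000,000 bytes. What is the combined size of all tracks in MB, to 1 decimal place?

7 minutes 22 seconds = 442 s.
Track A: 8,000 × 442 × 1 × 2 = 7,072,000 bytes.
Track B: 176,400 × 442 × 4 × 1 = 311,875,200 bytes.
Track C: 40,000 × 442 × 2 × 2 = 70,720,000 bytes.
Track D: 40,000 × 442 × 3 × 8 = 424,320,000 bytes.
Total = 813,987,200 bytes = 814.0 MB.

814.0 MB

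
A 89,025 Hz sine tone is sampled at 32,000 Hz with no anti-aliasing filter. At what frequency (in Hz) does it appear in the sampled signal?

Nyquist = 32,000/2 = 16,000 Hz; 89,025 Hz exceeds it.
Alias = |89,025 − 3×32,000| = |89,025 − 96,000| = 6,975 Hz.

6,975 Hz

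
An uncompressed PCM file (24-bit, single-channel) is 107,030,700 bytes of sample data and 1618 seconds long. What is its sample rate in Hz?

Bytes = sample_rate × seconds × bytes_per_sample × channels.
sample_rate = 107,030,700 / (1,618 × 3 × 1) = 107,030,700 / 4,854 = 22,050 Hz.

22,050 Hz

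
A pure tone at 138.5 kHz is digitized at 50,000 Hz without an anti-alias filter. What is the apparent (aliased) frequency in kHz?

Nyquist = 50,000/2 = 25,000 Hz; 138,500 Hz exceeds it.
Alias = |138,500 − 3×50,000| = |138,500 − 150,000| = 11,500 Hz = 11.5 kHz.

11.5 kHz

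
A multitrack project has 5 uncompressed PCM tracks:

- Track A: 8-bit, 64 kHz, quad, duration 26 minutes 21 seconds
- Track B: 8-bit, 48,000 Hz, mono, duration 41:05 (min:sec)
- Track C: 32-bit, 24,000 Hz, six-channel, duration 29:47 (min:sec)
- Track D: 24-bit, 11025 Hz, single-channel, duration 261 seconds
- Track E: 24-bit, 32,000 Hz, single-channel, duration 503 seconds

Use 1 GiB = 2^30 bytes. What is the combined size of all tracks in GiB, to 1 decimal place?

1.5 GiB

Track A: 26 minutes 21 seconds = 1,581 s; 64,000 × 1,581 × 1 × 4 = 404,736,000 bytes.
Track B: 41:05 (min:sec) = 2,465 s; 48,000 × 2,465 × 1 × 1 = 118,320,000 bytes.
Track C: 29:47 (min:sec) = 1,787 s; 24,000 × 1,787 × 4 × 6 = 1,029,312,000 bytes.
Track D: 11,025 × 261 × 3 × 1 = 8,632,575 bytes.
Track E: 32,000 × 503 × 3 × 1 = 48,288,000 bytes.
Total = 1,609,288,575 bytes = 1.5 GiB.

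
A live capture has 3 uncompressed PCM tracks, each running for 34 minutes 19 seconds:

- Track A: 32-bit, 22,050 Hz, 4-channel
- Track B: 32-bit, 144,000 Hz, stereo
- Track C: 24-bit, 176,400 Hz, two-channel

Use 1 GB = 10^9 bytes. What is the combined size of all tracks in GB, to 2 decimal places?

34 minutes 19 seconds = 2,059 s.
Track A: 22,050 × 2,059 × 4 × 4 = 726,415,200 bytes.
Track B: 144,000 × 2,059 × 4 × 2 = 2,371,968,000 bytes.
Track C: 176,400 × 2,059 × 3 × 2 = 2,179,245,600 bytes.
Total = 5,277,628,800 bytes = 5.28 GB.

5.28 GB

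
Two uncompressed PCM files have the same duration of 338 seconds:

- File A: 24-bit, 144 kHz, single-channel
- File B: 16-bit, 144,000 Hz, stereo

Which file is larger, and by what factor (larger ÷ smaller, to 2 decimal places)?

File B, by a factor of 1.33

File A: 144,000 × 3 × 1 = 432,000 bytes/s.
File B: 144,000 × 2 × 2 = 576,000 bytes/s.
File B is larger; ratio = 194,688,000 / 146,016,000 = 1.33.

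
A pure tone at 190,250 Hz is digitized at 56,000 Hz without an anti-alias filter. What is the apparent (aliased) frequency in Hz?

22,250 Hz

Nyquist = 56,000/2 = 28,000 Hz; 190,250 Hz exceeds it.
Alias = |190,250 − 3×56,000| = |190,250 − 168,000| = 22,250 Hz.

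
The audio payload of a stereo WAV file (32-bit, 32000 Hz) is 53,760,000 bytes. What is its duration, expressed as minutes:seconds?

3:30

Byte rate = 32,000 × 4 × 2 = 256,000 bytes/s.
Duration = 53,760,000 / 256,000 = 210 s.
210 s = 3:30.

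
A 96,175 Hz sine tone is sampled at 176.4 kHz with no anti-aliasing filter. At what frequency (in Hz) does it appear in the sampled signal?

80,225 Hz

Nyquist = 176,400/2 = 88,200 Hz; 96,175 Hz exceeds it.
Alias = |96,175 − 1×176,400| = |96,175 − 176,400| = 80,225 Hz.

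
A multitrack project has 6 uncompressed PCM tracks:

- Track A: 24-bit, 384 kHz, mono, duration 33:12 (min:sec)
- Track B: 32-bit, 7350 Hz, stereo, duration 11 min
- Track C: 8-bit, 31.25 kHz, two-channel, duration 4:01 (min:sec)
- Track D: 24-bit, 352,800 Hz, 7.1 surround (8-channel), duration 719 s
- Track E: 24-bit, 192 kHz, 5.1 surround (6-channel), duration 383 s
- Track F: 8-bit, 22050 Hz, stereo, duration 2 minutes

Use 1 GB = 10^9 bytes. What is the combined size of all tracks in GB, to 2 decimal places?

Track A: 33:12 (min:sec) = 1,992 s; 384,000 × 1,992 × 3 × 1 = 2,294,784,000 bytes.
Track B: 11 min = 660 s; 7,350 × 660 × 4 × 2 = 38,808,000 bytes.
Track C: 4:01 (min:sec) = 241 s; 31,250 × 241 × 1 × 2 = 15,062,500 bytes.
Track D: 352,800 × 719 × 3 × 8 = 6,087,916,800 bytes.
Track E: 192,000 × 383 × 3 × 6 = 1,323,648,000 bytes.
Track F: 2 minutes = 120 s; 22,050 × 120 × 1 × 2 = 5,292,000 bytes.
Total = 9,765,511,300 bytes = 9.77 GB.

9.77 GB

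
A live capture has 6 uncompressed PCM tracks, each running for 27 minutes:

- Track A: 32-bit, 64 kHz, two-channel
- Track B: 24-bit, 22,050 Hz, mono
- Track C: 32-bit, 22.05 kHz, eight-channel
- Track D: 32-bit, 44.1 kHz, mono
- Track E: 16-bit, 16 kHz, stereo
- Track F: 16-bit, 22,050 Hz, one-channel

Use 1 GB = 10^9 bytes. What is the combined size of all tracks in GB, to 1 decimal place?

27 minutes = 1,620 s.
Track A: 64,000 × 1,620 × 4 × 2 = 829,440,000 bytes.
Track B: 22,050 × 1,620 × 3 × 1 = 107,163,000 bytes.
Track C: 22,050 × 1,620 × 4 × 8 = 1,143,072,000 bytes.
Track D: 44,100 × 1,620 × 4 × 1 = 285,768,000 bytes.
Track E: 16,000 × 1,620 × 2 × 2 = 103,680,000 bytes.
Track F: 22,050 × 1,620 × 2 × 1 = 71,442,000 bytes.
Total = 2,540,565,000 bytes = 2.5 GB.

2.5 GB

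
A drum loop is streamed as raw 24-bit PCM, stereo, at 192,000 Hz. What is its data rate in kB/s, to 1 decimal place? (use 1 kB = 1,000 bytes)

Bit rate = 192,000 × 24 × 2 = 9,216,000 bits/s.
9,216,000 / 8 = 1,152,000 B/s = 1152.0 kB/s.

1152.0 kB/s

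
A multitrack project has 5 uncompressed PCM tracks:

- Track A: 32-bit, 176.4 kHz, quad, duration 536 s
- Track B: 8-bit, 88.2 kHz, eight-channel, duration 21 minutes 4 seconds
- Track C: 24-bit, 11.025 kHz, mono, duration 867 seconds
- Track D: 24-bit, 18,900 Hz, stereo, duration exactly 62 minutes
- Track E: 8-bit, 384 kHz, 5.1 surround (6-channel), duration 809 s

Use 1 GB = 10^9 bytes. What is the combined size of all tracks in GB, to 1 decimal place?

4.7 GB

Track A: 176,400 × 536 × 4 × 4 = 1,512,806,400 bytes.
Track B: 21 minutes 4 seconds = 1,264 s; 88,200 × 1,264 × 1 × 8 = 891,878,400 bytes.
Track C: 11,025 × 867 × 3 × 1 = 28,676,025 bytes.
Track D: exactly 62 minutes = 3,720 s; 18,900 × 3,720 × 3 × 2 = 421,848,000 bytes.
Track E: 384,000 × 809 × 1 × 6 = 1,863,936,000 bytes.
Total = 4,719,144,825 bytes = 4.7 GB.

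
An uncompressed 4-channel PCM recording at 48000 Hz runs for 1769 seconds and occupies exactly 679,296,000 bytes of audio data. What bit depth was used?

16 bits

Bytes per sample = 679,296,000 / (48,000 × 1,769 × 4) = 679,296,000 / 339,648,000 = 2.
Bit depth = 2 × 8 = 16 bits.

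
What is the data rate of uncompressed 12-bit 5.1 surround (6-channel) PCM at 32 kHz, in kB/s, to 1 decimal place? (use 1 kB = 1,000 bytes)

288.0 kB/s

Bit rate = 32,000 × 12 × 6 = 2,304,000 bits/s.
2,304,000 / 8 = 288,000 B/s = 288.0 kB/s.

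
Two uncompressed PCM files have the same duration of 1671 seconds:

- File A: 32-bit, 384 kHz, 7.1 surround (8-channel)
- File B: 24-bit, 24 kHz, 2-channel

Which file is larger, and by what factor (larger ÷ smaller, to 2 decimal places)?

File A, by a factor of 85.33

File A: 384,000 × 4 × 8 = 12,288,000 bytes/s.
File B: 24,000 × 3 × 2 = 144,000 bytes/s.
File A is larger; ratio = 20,533,248,000 / 240,624,000 = 85.33.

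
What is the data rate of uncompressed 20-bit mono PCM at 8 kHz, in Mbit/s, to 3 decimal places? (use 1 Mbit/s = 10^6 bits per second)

Bit rate = 8,000 × 20 × 1 = 160,000 bits/s.
= 0.160 Mbit/s.

0.160 Mbit/s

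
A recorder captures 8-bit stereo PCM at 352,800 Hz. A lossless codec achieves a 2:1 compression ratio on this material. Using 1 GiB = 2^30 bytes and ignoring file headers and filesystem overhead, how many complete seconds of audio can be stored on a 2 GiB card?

6,086 seconds

Uncompressed byte rate = 352,800 × 1 × 2 = 705,600 bytes/s.
After 2:1 compression, effective rate ≈ 352800 bytes/s.
Capacity = 2 × 1,073,741,824 = 2,147,483,648 bytes.
2,147,483,648 / effective rate ≈ 6086.97 s → 6,086 seconds.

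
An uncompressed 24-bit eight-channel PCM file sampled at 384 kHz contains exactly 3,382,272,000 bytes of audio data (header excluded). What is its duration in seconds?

367 seconds

Byte rate = 384,000 × 3 × 8 = 9,216,000 bytes/s.
Duration = 3,382,272,000 / 9,216,000 = 367 s.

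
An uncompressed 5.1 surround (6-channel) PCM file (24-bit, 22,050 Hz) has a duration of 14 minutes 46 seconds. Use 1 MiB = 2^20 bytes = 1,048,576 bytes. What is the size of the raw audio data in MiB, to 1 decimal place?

Duration = 14 minutes 46 seconds = 886 s.
Bytes = 22,050 samples/s × 886 s × 3 bytes/sample × 6 ch = 351,653,400 bytes.
351,653,400 / 1,048,576 = 335.4 MiB.

335.4 MiB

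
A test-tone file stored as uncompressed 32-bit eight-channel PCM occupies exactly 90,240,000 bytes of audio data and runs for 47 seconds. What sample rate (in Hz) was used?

60,000 Hz

Bytes = sample_rate × seconds × bytes_per_sample × channels.
sample_rate = 90,240,000 / (47 × 4 × 8) = 90,240,000 / 1,504 = 60,000 Hz.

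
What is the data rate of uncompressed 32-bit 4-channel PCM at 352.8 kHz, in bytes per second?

Bit rate = 352,800 × 32 × 4 = 45,158,400 bits/s.
45,158,400 / 8 = 5,644,800 bytes/s.

5,644,800 bytes/s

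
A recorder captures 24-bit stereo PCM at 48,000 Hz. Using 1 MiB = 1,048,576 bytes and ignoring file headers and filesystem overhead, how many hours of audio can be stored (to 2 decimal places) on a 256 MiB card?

Uncompressed byte rate = 48,000 × 3 × 2 = 288,000 bytes/s.
Capacity = 256 × 1,048,576 = 268,435,456 bytes.
268,435,456 / 288,000 ≈ 932.07 s → 0.26 hours.

0.26 hours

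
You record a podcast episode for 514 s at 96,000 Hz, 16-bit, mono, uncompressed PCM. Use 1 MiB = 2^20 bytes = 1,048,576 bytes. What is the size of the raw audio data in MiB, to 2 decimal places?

Bytes = 96,000 samples/s × 514 s × 2 bytes/sample × 1 ch = 98,688,000 bytes.
98,688,000 / 1,048,576 = 94.12 MiB.

94.12 MiB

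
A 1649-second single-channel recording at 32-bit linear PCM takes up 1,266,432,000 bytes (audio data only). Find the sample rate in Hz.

Bytes = sample_rate × seconds × bytes_per_sample × channels.
sample_rate = 1,266,432,000 / (1,649 × 4 × 1) = 1,266,432,000 / 6,596 = 192,000 Hz.

192,000 Hz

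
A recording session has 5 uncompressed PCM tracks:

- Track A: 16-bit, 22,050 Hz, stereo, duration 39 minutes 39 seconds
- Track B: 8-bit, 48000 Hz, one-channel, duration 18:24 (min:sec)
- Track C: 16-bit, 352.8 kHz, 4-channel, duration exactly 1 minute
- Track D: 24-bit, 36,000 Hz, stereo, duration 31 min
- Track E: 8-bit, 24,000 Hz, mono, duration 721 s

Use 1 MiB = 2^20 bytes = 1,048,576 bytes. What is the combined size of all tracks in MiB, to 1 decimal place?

811.8 MiB

Track A: 39 minutes 39 seconds = 2,379 s; 22,050 × 2,379 × 2 × 2 = 209,827,800 bytes.
Track B: 18:24 (min:sec) = 1,104 s; 48,000 × 1,104 × 1 × 1 = 52,992,000 bytes.
Track C: exactly 1 minute = 60 s; 352,800 × 60 × 2 × 4 = 169,344,000 bytes.
Track D: 31 min = 1,860 s; 36,000 × 1,860 × 3 × 2 = 401,760,000 bytes.
Track E: 24,000 × 721 × 1 × 1 = 17,304,000 bytes.
Total = 851,227,800 bytes = 811.8 MiB.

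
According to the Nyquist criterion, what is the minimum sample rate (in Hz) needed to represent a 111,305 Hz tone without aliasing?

Minimum sample rate = 2 × 111,305 Hz = 222,610 Hz.

222,610 Hz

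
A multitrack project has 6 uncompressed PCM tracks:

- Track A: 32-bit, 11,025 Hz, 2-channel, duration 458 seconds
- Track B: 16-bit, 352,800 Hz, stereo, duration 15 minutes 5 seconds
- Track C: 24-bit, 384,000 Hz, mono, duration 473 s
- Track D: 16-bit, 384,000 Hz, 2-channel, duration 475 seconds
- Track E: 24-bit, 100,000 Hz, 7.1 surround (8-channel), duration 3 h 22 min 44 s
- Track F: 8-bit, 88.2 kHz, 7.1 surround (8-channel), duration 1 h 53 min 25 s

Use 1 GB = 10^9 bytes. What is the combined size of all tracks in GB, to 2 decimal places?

36.59 GB

Track A: 11,025 × 458 × 4 × 2 = 40,395,600 bytes.
Track B: 15 minutes 5 seconds = 905 s; 352,800 × 905 × 2 × 2 = 1,277,136,000 bytes.
Track C: 384,000 × 473 × 3 × 1 = 544,896,000 bytes.
Track D: 384,000 × 475 × 2 × 2 = 729,600,000 bytes.
Track E: 3 h 22 min 44 s = 12,164 s; 100,000 × 12,164 × 3 × 8 = 29,193,600,000 bytes.
Track F: 1 h 53 min 25 s = 6,805 s; 88,200 × 6,805 × 1 × 8 = 4,801,608,000 bytes.
Total = 36,587,235,600 bytes = 36.59 GB.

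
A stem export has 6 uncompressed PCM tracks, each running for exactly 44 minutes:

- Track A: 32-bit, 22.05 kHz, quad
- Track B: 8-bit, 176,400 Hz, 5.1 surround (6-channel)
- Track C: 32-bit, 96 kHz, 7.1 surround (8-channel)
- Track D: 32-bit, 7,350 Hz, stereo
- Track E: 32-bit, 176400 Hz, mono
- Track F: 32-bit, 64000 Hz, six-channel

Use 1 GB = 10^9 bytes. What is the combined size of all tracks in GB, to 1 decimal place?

exactly 44 minutes = 2,640 s.
Track A: 22,050 × 2,640 × 4 × 4 = 931,392,000 bytes.
Track B: 176,400 × 2,640 × 1 × 6 = 2,794,176,000 bytes.
Track C: 96,000 × 2,640 × 4 × 8 = 8,110,080,000 bytes.
Track D: 7,350 × 2,640 × 4 × 2 = 155,232,000 bytes.
Track E: 176,400 × 2,640 × 4 × 1 = 1,862,784,000 bytes.
Track F: 64,000 × 2,640 × 4 × 6 = 4,055,040,000 bytes.
Total = 17,908,704,000 bytes = 17.9 GB.

17.9 GB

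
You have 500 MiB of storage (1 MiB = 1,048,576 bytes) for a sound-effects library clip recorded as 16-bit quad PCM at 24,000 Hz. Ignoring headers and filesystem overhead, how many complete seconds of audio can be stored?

Uncompressed byte rate = 24,000 × 2 × 4 = 192,000 bytes/s.
Capacity = 500 × 1,048,576 = 524,288,000 bytes.
524,288,000 / 192,000 ≈ 2730.67 s → 2,730 seconds.

2,730 seconds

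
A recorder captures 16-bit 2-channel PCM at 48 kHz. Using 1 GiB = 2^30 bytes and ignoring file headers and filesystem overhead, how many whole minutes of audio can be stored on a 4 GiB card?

Uncompressed byte rate = 48,000 × 2 × 2 = 192,000 bytes/s.
Capacity = 4 × 1,073,741,824 = 4,294,967,296 bytes.
4,294,967,296 / 192,000 ≈ 22369.62 s → 372 minutes.

372 minutes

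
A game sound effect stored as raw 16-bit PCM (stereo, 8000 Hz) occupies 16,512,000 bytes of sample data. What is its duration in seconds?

516 seconds

Byte rate = 8,000 × 2 × 2 = 32,000 bytes/s.
Duration = 16,512,000 / 32,000 = 516 s.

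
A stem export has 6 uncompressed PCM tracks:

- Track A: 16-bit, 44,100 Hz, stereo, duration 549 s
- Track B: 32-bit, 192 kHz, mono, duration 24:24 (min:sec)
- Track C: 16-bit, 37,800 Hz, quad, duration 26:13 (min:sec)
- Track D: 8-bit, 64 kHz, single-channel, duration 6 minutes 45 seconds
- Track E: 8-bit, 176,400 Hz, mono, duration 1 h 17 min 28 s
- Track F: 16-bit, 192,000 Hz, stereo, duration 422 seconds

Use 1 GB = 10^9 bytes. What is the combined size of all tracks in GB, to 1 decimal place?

2.9 GB

Track A: 44,100 × 549 × 2 × 2 = 96,843,600 bytes.
Track B: 24:24 (min:sec) = 1,464 s; 192,000 × 1,464 × 4 × 1 = 1,124,352,000 bytes.
Track C: 26:13 (min:sec) = 1,573 s; 37,800 × 1,573 × 2 × 4 = 475,675,200 bytes.
Track D: 6 minutes 45 seconds = 405 s; 64,000 × 405 × 1 × 1 = 25,920,000 bytes.
Track E: 1 h 17 min 28 s = 4,648 s; 176,400 × 4,648 × 1 × 1 = 819,907,200 bytes.
Track F: 192,000 × 422 × 2 × 2 = 324,096,000 bytes.
Total = 2,866,794,000 bytes = 2.9 GB.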